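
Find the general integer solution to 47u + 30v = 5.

Step 1: Compute gcd(47, 30) = 1.
Since 1 divides 5, solutions exist.

Step 2: Find a particular solution using extended Euclidean algorithm.
We get u₀ = -35, v₀ = 55.
Check: 47*-35 + 30*55 = 5 = 5 ✓

Step 3: Write the general solution.
u = -35 + (30/1)t = -35 + 30t
v = 55 - (47/1)t = 55 - 47t
for any integer t.

u = -35 + 30t, v = 55 - 47t for integer t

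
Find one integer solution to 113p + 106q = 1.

Step 1: Check solvability.
gcd(113, 106) = 1
Since 1 divides 1, solutions exist.

Step 2: Apply extended Euclidean algorithm to find gcd.
We find integers such that 113*x0 + 106*y0 = 1

Step 3: Scale the particular solution.
Multiply by 1/1 = 1:
p = -15, q = 16

Step 4: Verify.
113*(-15) + 106*(16) = 1 = 1 ✓

p = -15, q = 16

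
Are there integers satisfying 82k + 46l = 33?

Step 1: Compute gcd(82, 46).
gcd(82, 46) = 2

Step 2: Check divisibility.
Does 2 divide 33? 33 = 2 x 16 + 1, so no.

By the theorem on linear Diophantine equations, 82k + 46l = 33 has integer solutions if and only if gcd(82, 46) divides 33. Since 2 does not divide 33, no solutions exist.

No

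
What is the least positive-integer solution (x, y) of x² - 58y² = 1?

We seek the smallest positive integers (x, y) with x² - 58y² = 1, i.e., x² = 58y² + 1.
Try successive y values:
y = 1: x² = 58·1² + 1 = 59, not a perfect square
y = 2: x² = 58·2² + 1 = 233, not a perfect square
y = 3: x² = 58·3² + 1 = 523, not a perfect square
... continuing the search (or via continued fractions) ...
y = 2574: x² = 58·2574² + 1 = 384277609, x = 19603 ✓

Verify: 19603² - 58·2574² = 384277609 - 384277608 = 1 ✓

x = 19603, y = 2574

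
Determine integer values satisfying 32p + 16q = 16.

Step 1: Check solvability.
gcd(32, 16) = 16
Since 16 divides 16, solutions exist.

Step 2: Apply extended Euclidean algorithm to find gcd.
We find integers such that 32*x0 + 16*y0 = 16

Step 3: Scale the particular solution.
Multiply by 16/16 = 1:
p = 0, q = 1

Step 4: Verify.
32*(0) + 16*(1) = 16 = 16 ✓

p = 0, q = 1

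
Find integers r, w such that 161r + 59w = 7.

Step 1: Check solvability.
gcd(161, 59) = 1
Since 1 divides 7, solutions exist.

Step 2: Apply extended Euclidean algorithm to find gcd.
We find integers such that 161*x0 + 59*y0 = 1

Step 3: Scale the particular solution.
Multiply by 7/1 = 7:
r = 77, w = -210

Step 4: Verify.
161*(77) + 59*(-210) = 7 = 7 ✓

r = 77, w = -210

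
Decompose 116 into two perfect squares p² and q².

We need to find integers p, q > 0 such that p² + q² = 116.
Trying p = 4: q² = 116 - 4² = 116 - 16 = 100
q = 10
Check: 4² + 10² = 16 + 100 = 116 ✓

116 = 4² + 10²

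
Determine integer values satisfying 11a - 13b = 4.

Step 1: Check solvability.
gcd(11, 13) = 1
Since 1 divides 4, solutions exist.

Step 2: Apply extended Euclidean algorithm to find gcd.
We find integers such that 11*x0 + 13*y0 = 1

Step 3: Scale the particular solution.
Multiply by 4/1 = 4:
a = 24, b = 20

Step 4: Verify.
11*(24) - 13*(20) = 4 = 4 ✓

a = 24, b = 20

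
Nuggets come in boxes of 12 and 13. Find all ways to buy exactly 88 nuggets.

We need non-negative integers (x, y) with 12x + 13y = 88.
For each x in 0..7, check if 88 - 12x is a non-negative multiple of 13.
x = 3: 13y = 52, y = 4 ✓

(3 boxes of 12, 4 boxes of 13)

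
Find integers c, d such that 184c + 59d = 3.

Step 1: Check solvability.
gcd(184, 59) = 1
Since 1 divides 3, solutions exist.

Step 2: Apply extended Euclidean algorithm to find gcd.
We find integers such that 184*x0 + 59*y0 = 1

Step 3: Scale the particular solution.
Multiply by 3/1 = 3:
c = 51, d = -159

Step 4: Verify.
184*(51) + 59*(-159) = 3 = 3 ✓

c = 51, d = -159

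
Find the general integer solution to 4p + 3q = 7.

Step 1: Compute gcd(4, 3) = 1.
Since 1 divides 7, solutions exist.

Step 2: Find a particular solution using extended Euclidean algorithm.
We get p₀ = 7, q₀ = -7.
Check: 4*7 + 3*-7 = 7 = 7 ✓

Step 3: Write the general solution.
p = 7 + (3/1)t = 7 + 3t
q = -7 - (4/1)t = -7 - 4t
for any integer t.

p = 7 + 3t, q = -7 - 4t for integer t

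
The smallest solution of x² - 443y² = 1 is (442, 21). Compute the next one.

Solutions to x² - Dy² = 1 are generated by powers of (x₀ + y₀√D).
The next solution satisfies x₁ + y₁√443 = (x₀ + y₀√443)², giving:
x₁ = x₀² + 443y₀² = 442² + 443·21² = 195364 + 195363 = 390727
y₁ = 2x₀y₀ = 2·442·21 = 18564

Verify: 390727² - 443·18564² = 152667588529 - 152667588528 = 1 ✓

x = 390727, y = 18564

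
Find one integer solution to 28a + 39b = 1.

Step 1: Check solvability.
gcd(28, 39) = 1
Since 1 divides 1, solutions exist.

Step 2: Apply extended Euclidean algorithm to find gcd.
We find integers such that 28*x0 + 39*y0 = 1

Step 3: Scale the particular solution.
Multiply by 1/1 = 1:
a = 7, b = -5

Step 4: Verify.
28*(7) + 39*(-5) = 1 = 1 ✓

a = 7, b = -5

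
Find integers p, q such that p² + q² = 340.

We need to find integers p, q > 0 such that p² + q² = 340.
Trying p = 4: q² = 340 - 4² = 340 - 16 = 324
q = 18
Check: 4² + 18² = 16 + 324 = 340 ✓

340 = 4² + 18²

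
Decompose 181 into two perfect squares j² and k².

We need to find integers j, k > 0 such that j² + k² = 181.
Trying j = 9: k² = 181 - 9² = 181 - 81 = 100
k = 10
Check: 9² + 10² = 81 + 100 = 181 ✓

181 = 9² + 10²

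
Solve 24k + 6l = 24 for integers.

Step 1: Check solvability.
gcd(24, 6) = 6
Since 6 divides 24, solutions exist.

Step 2: Apply extended Euclidean algorithm to find gcd.
We find integers such that 24*x0 + 6*y0 = 6

Step 3: Scale the particular solution.
Multiply by 24/6 = 4:
k = 0, l = 4

Step 4: Verify.
24*(0) + 6*(4) = 24 = 24 ✓

k = 0, l = 4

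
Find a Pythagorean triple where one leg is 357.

We need the other leg and hypotenuse such that 357² + x² = c².
Take x = 1276, c = 1325: 357² + 1276² = 127449 + 1628176 = 1755625 = 1325² ✓
Triple: (357, 1276, 1325)

(357, 1276, 1325)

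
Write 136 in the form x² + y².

We need to find integers x, y > 0 such that x² + y² = 136.
Trying x = 6: y² = 136 - 6² = 136 - 36 = 100
y = 10
Check: 6² + 10² = 36 + 100 = 136 ✓

136 = 6² + 10²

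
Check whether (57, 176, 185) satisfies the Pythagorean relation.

Compute a² + b²:
57² + 176² = 3249 + 30976 = 34225
Compute c²:
185² = 34225
Since 34225 = 34225, it is a Pythagorean triple.

Yes, it is a Pythagorean triple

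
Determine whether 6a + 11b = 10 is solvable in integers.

Step 1: Compute gcd(6, 11).
gcd(6, 11) = 1

Step 2: Check divisibility.
Does 1 divide 10? 10 = 1 x 10, so yes.

By the theorem on linear Diophantine equations, 6a + 11b = 10 has integer solutions if and only if gcd(6, 11) divides 10. Since 1 | 10, solutions exist.

Yes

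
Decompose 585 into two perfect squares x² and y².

We need to find integers x, y > 0 such that x² + y² = 585.
Trying x = 3: y² = 585 - 3² = 585 - 9 = 576
y = 24
Check: 3² + 24² = 9 + 576 = 585 ✓

585 = 3² + 24²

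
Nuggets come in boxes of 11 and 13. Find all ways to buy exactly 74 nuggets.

We need non-negative integers (x, y) with 11x + 13y = 74.
For each x in 0..6, check if 74 - 11x is a non-negative multiple of 13.
x = 2: 13y = 52, y = 4 ✓

(2 boxes of 11, 4 boxes of 13)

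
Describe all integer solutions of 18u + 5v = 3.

Step 1: Compute gcd(18, 5) = 1.
Since 1 divides 3, solutions exist.

Step 2: Find a particular solution using extended Euclidean algorithm.
We get u₀ = 6, v₀ = -21.
Check: 18*6 + 5*-21 = 3 = 3 ✓

Step 3: Write the general solution.
u = 6 + (5/1)t = 6 + 5t
v = -21 - (18/1)t = -21 - 18t
for any integer t.

u = 6 + 5t, v = -21 - 18t for integer t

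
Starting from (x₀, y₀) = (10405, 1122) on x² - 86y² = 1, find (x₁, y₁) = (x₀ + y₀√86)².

Solutions to x² - Dy² = 1 are generated by powers of (x₀ + y₀√D).
The next solution satisfies x₁ + y₁√86 = (x₀ + y₀√86)², giving:
x₁ = x₀² + 86y₀² = 10405² + 86·1122² = 108264025 + 108264024 = 216528049
y₁ = 2x₀y₀ = 2·10405·1122 = 23348820

Verify: 216528049² - 86·23348820² = 46884396003746401 - 46884396003746400 = 1 ✓

x = 216528049, y = 23348820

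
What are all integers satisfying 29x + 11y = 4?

Step 1: Compute gcd(29, 11) = 1.
Since 1 divides 4, solutions exist.

Step 2: Find a particular solution using extended Euclidean algorithm.
We get x₀ = -12, y₀ = 32.
Check: 29*-12 + 11*32 = 4 = 4 ✓

Step 3: Write the general solution.
x = -12 + (11/1)t = -12 + 11t
y = 32 - (29/1)t = 32 - 29t
for any integer t.

x = -12 + 11t, y = 32 - 29t for integer t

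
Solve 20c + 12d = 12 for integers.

Step 1: Check solvability.
gcd(20, 12) = 4
Since 4 divides 12, solutions exist.

Step 2: Apply extended Euclidean algorithm to find gcd.
We find integers such that 20*x0 + 12*y0 = 4

Step 3: Scale the particular solution.
Multiply by 12/4 = 3:
c = -3, d = 6

Step 4: Verify.
20*(-3) + 12*(6) = 12 = 12 ✓

c = -3, d = 6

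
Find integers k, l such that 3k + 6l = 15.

Step 1: Check solvability.
gcd(3, 6) = 3
Since 3 divides 15, solutions exist.

Step 2: Apply extended Euclidean algorithm to find gcd.
We find integers such that 3*x0 + 6*y0 = 3

Step 3: Scale the particular solution.
Multiply by 15/3 = 5:
k = 5, l = 0

Step 4: Verify.
3*(5) + 6*(0) = 15 = 15 ✓

k = 5, l = 0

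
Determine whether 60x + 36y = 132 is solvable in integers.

Step 1: Compute gcd(60, 36).
gcd(60, 36) = 12

Step 2: Check divisibility.
Does 12 divide 132? 132 = 12 x 11, so yes.

By the theorem on linear Diophantine equations, 60x + 36y = 132 has integer solutions if and only if gcd(60, 36) divides 132. Since 12 | 132, solutions exist.

Yes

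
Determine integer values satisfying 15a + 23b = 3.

Step 1: Check solvability.
gcd(15, 23) = 1
Since 1 divides 3, solutions exist.

Step 2: Apply extended Euclidean algorithm to find gcd.
We find integers such that 15*x0 + 23*y0 = 1

Step 3: Scale the particular solution.
Multiply by 3/1 = 3:
a = -9, b = 6

Step 4: Verify.
15*(-9) + 23*(6) = 3 = 3 ✓

a = -9, b = 6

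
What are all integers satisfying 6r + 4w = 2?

Step 1: Compute gcd(6, 4) = 2.
Since 2 divides 2, solutions exist.

Step 2: Find a particular solution using extended Euclidean algorithm.
We get r₀ = 1, w₀ = -1.
Check: 6*1 + 4*-1 = 2 = 2 ✓

Step 3: Write the general solution.
r = 1 + (4/2)t = 1 + 2t
w = -1 - (6/2)t = -1 - 3t
for any integer t.

r = 1 + 2t, w = -1 - 3t for integer t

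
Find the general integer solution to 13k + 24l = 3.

Step 1: Compute gcd(13, 24) = 1.
Since 1 divides 3, solutions exist.

Step 2: Find a particular solution using extended Euclidean algorithm.
We get k₀ = -33, l₀ = 18.
Check: 13*-33 + 24*18 = 3 = 3 ✓

Step 3: Write the general solution.
k = -33 + (24/1)t = -33 + 24t
l = 18 - (13/1)t = 18 - 13t
for any integer t.

k = -33 + 24t, l = 18 - 13t for integer t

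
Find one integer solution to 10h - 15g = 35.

Step 1: Check solvability.
gcd(10, 15) = 5
Since 5 divides 35, solutions exist.

Step 2: Apply extended Euclidean algorithm to find gcd.
We find integers such that 10*x0 + 15*y0 = 5

Step 3: Scale the particular solution.
Multiply by 35/5 = 7:
h = -7, g = -7

Step 4: Verify.
10*(-7) - 15*(-7) = 35 = 35 ✓

h = -7, g = -7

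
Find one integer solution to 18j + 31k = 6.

Step 1: Check solvability.
gcd(18, 31) = 1
Since 1 divides 6, solutions exist.

Step 2: Apply extended Euclidean algorithm to find gcd.
We find integers such that 18*x0 + 31*y0 = 1

Step 3: Scale the particular solution.
Multiply by 6/1 = 6:
j = -72, k = 42

Step 4: Verify.
18*(-72) + 31*(42) = 6 = 6 ✓

j = -72, k = 42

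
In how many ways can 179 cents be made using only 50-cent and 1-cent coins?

We need non-negative integers (x, y) with 50x + 1y = 179.
For each x from 0 to 3, check if (179 - 50x) is a non-negative multiple of 1.
Solutions (x, y): (0,179), (1,129), (2,79), (3,29)
Count: 4

4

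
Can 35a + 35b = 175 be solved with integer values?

Step 1: Compute gcd(35, 35).
gcd(35, 35) = 35

Step 2: Check divisibility.
Does 35 divide 175? 175 = 35 x 5, so yes.

By the theorem on linear Diophantine equations, 35a + 35b = 175 has integer solutions if and only if gcd(35, 35) divides 175. Since 35 | 175, solutions exist.

Yes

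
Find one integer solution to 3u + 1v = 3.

Step 1: Check solvability.
gcd(3, 1) = 1
Since 1 divides 3, solutions exist.

Step 2: Apply extended Euclidean algorithm to find gcd.
We find integers such that 3*x0 + 1*y0 = 1

Step 3: Scale the particular solution.
Multiply by 3/1 = 3:
u = 0, v = 3

Step 4: Verify.
3*(0) + 1*(3) = 3 = 3 ✓

u = 0, v = 3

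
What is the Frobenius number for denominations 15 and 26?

For two coprime denominations a and b, the Frobenius number (largest value not representable as a non-negative combination) is ab - a - b.
Here gcd(15, 26) = 1, so they are coprime.
F(15, 26) = 15·26 - 15 - 26 = 390 - 41 = 349

349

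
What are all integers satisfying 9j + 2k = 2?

Step 1: Compute gcd(9, 2) = 1.
Since 1 divides 2, solutions exist.

Step 2: Find a particular solution using extended Euclidean algorithm.
We get j₀ = 2, k₀ = -8.
Check: 9*2 + 2*-8 = 2 = 2 ✓

Step 3: Write the general solution.
j = 2 + (2/1)t = 2 + 2t
k = -8 - (9/1)t = -8 - 9t
for any integer t.

j = 2 + 2t, k = -8 - 9t for integer t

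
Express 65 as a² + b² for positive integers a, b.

We need to find integers a, b > 0 such that a² + b² = 65.
Trying a = 1: b² = 65 - 1² = 65 - 1 = 64
b = 8
Check: 1² + 8² = 1 + 64 = 65 ✓

65 = 1² + 8²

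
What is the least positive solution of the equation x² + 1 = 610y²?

We need x² = 610y² - 1. Try successive y:
y = 1: x² = 610·1² - 1 = 609, not a perfect square
y = 2: x² = 610·2² - 1 = 2439, not a perfect square
y = 3: x² = 610·3² - 1 = 5489, not a perfect square
...
y = 2909: x² = 610·2909² - 1 = 5161991409 = 71847² ✓
Check: 71847² - 610·2909² = 5161991409 - 5161991410 = -1 ✓

x = 71847, y = 2909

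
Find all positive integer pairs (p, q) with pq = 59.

The positive divisors of 59 are: 1, 59.
Each divisor d gives the pair (d, 59/d):
(1, 59), (59, 1)

(1, 59), (59, 1)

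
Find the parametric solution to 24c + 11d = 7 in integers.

Step 1: Compute gcd(24, 11) = 1.
Since 1 divides 7, solutions exist.

Step 2: Find a particular solution using extended Euclidean algorithm.
We get c₀ = -35, d₀ = 77.
Check: 24*-35 + 11*77 = 7 = 7 ✓

Step 3: Write the general solution.
c = -35 + (11/1)t = -35 + 11t
d = 77 - (24/1)t = 77 - 24t
for any integer t.

c = -35 + 11t, d = 77 - 24t for integer t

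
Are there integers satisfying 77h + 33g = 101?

Step 1: Compute gcd(77, 33).
gcd(77, 33) = 11

Step 2: Check divisibility.
Does 11 divide 101? 101 = 11 x 9 + 2, so no.

By the theorem on linear Diophantine equations, 77h + 33g = 101 has integer solutions if and only if gcd(77, 33) divides 101. Since 11 does not divide 101, no solutions exist.

No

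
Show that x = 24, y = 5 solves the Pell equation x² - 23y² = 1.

Compute x² = 24² = 576
Compute 23y² = 23·5² = 23·25 = 575
x² - 23y² = 576 - 575 = 1
Since this equals 1, (24, 5) is a solution.

Yes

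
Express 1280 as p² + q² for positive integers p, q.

We need to find integers p, q > 0 such that p² + q² = 1280.
Trying p = 16: q² = 1280 - 16² = 1280 - 256 = 1024
q = 32
Check: 16² + 32² = 256 + 1024 = 1280 ✓

1280 = 16² + 32²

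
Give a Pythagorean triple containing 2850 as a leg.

We need the other leg and hypotenuse such that 2850² + x² = c².
Take x = 792, c = 2958: 2850² + 792² = 8122500 + 627264 = 8749764 = 2958² ✓
Triple: (2850, 792, 2958)

(2850, 792, 2958)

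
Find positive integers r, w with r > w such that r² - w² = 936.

Factor: r² - w² = (r+w)(r-w) = 936.
We need two factors of 936 with the same parity.
Use r+w = 468 and r-w = 2 (product 468·2 = 936).
Adding: 2r = 470, so r = 235.
Subtracting: 2w = 466, so w = 233.
Check: 235² - 233² = 55225 - 54289 = 936 ✓

r = 235, w = 233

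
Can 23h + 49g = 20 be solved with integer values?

Step 1: Compute gcd(23, 49).
gcd(23, 49) = 1

Step 2: Check divisibility.
Does 1 divide 20? 20 = 1 x 20, so yes.

By the theorem on linear Diophantine equations, 23h + 49g = 20 has integer solutions if and only if gcd(23, 49) divides 20. Since 1 | 20, solutions exist.

Yes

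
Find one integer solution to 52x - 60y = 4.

Step 1: Check solvability.
gcd(52, 60) = 4
Since 4 divides 4, solutions exist.

Step 2: Apply extended Euclidean algorithm to find gcd.
We find integers such that 52*x0 + 60*y0 = 4

Step 3: Scale the particular solution.
Multiply by 4/4 = 1:
x = 7, y = 6

Step 4: Verify.
52*(7) - 60*(6) = 4 = 4 ✓

x = 7, y = 6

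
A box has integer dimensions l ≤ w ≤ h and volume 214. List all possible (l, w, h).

Iterate l from 1 to ⌊214^(1/3)⌋. For each l dividing 214, iterate w ≥ l with w dividing 214/l, and set h = 214/(l·w).
Triples found (2): (1×1×214), (1×2×107)

(1×1×214), (1×2×107)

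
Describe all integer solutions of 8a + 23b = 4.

Step 1: Compute gcd(8, 23) = 1.
Since 1 divides 4, solutions exist.

Step 2: Find a particular solution using extended Euclidean algorithm.
We get a₀ = 12, b₀ = -4.
Check: 8*12 + 23*-4 = 4 = 4 ✓

Step 3: Write the general solution.
a = 12 + (23/1)t = 12 + 23t
b = -4 - (8/1)t = -4 - 8t
for any integer t.

a = 12 + 23t, b = -4 - 8t for integer t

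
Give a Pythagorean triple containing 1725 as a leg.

We need the other leg and hypotenuse such that 1725² + x² = c².
Take x = 760, c = 1885: 1725² + 760² = 2975625 + 577600 = 3553225 = 1885² ✓
Triple: (1725, 760, 1885)

(1725, 760, 1885)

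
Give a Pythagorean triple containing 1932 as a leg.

We need the other leg and hypotenuse such that 1932² + x² = c².
Take x = 176, c = 1940: 1932² + 176² = 3732624 + 30976 = 3763600 = 1940² ✓
Triple: (1932, 176, 1940)

(1932, 176, 1940)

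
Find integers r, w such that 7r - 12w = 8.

Step 1: Check solvability.
gcd(7, 12) = 1
Since 1 divides 8, solutions exist.

Step 2: Apply extended Euclidean algorithm to find gcd.
We find integers such that 7*x0 + 12*y0 = 1

Step 3: Scale the particular solution.
Multiply by 8/1 = 8:
r = -40, w = -24

Step 4: Verify.
7*(-40) - 12*(-24) = 8 = 8 ✓

r = -40, w = -24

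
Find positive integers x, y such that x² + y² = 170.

Search for x with 170 - x² a perfect square.
x = 1: 170 - 1² = 170 - 1 = 169 = 13² ✓
So x = 1, y = 13.

x = 1, y = 13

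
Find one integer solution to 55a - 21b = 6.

Step 1: Check solvability.
gcd(55, 21) = 1
Since 1 divides 6, solutions exist.

Step 2: Apply extended Euclidean algorithm to find gcd.
We find integers such that 55*x0 + 21*y0 = 1

Step 3: Scale the particular solution.
Multiply by 6/1 = 6:
a = -48, b = -126

Step 4: Verify.
55*(-48) - 21*(-126) = 6 = 6 ✓

a = -48, b = -126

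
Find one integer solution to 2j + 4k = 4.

Step 1: Check solvability.
gcd(2, 4) = 2
Since 2 divides 4, solutions exist.

Step 2: Apply extended Euclidean algorithm to find gcd.
We find integers such that 2*x0 + 4*y0 = 2

Step 3: Scale the particular solution.
Multiply by 4/2 = 2:
j = 2, k = 0

Step 4: Verify.
2*(2) + 4*(0) = 4 = 4 ✓

j = 2, k = 0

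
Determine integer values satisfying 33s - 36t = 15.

Step 1: Check solvability.
gcd(33, 36) = 3
Since 3 divides 15, solutions exist.

Step 2: Apply extended Euclidean algorithm to find gcd.
We find integers such that 33*x0 + 36*y0 = 3

Step 3: Scale the particular solution.
Multiply by 15/3 = 5:
s = -5, t = -5

Step 4: Verify.
33*(-5) - 36*(-5) = 15 = 15 ✓

s = -5, t = -5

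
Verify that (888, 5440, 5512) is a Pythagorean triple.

Compute a² + b² = 888² + 5440² = 788544 + 29593600 = 30382144
Compute c² = 5512² = 30382144
Since 30382144 = 30382144, confirmed.

Yes, it is a Pythagorean triple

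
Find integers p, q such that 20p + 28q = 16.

Step 1: Check solvability.
gcd(20, 28) = 4
Since 4 divides 16, solutions exist.

Step 2: Apply extended Euclidean algorithm to find gcd.
We find integers such that 20*x0 + 28*y0 = 4

Step 3: Scale the particular solution.
Multiply by 16/4 = 4:
p = 12, q = -8

Step 4: Verify.
20*(12) + 28*(-8) = 16 = 16 ✓

p = 12, q = -8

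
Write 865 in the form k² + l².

We need to find integers k, l > 0 such that k² + l² = 865.
Trying k = 9: l² = 865 - 9² = 865 - 81 = 784
l = 28
Check: 9² + 28² = 81 + 784 = 865 ✓

865 = 9² + 28²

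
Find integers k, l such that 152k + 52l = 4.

Step 1: Check solvability.
gcd(152, 52) = 4
Since 4 divides 4, solutions exist.

Step 2: Apply extended Euclidean algorithm to find gcd.
We find integers such that 152*x0 + 52*y0 = 4

Step 3: Scale the particular solution.
Multiply by 4/4 = 1:
k = -1, l = 3

Step 4: Verify.
152*(-1) + 52*(3) = 4 = 4 ✓

k = -1, l = 3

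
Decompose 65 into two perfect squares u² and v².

We need to find integers u, v > 0 such that u² + v² = 65.
Trying u = 1: v² = 65 - 1² = 65 - 1 = 64
v = 8
Check: 1² + 8² = 1 + 64 = 65 ✓

65 = 1² + 8²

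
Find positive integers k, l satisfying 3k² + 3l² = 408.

Try small values of k and check whether (408 - 3k²)/3 is a perfect square.
k = 10: 3·10² = 300, so 3l² = 408 - 300 = 108, giving l² = 36, l = 6.
Check: 3·10² + 3·6² = 300 + 108 = 408 ✓

k = 10, l = 6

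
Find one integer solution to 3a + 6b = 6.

Step 1: Check solvability.
gcd(3, 6) = 3
Since 3 divides 6, solutions exist.

Step 2: Apply extended Euclidean algorithm to find gcd.
We find integers such that 3*x0 + 6*y0 = 3

Step 3: Scale the particular solution.
Multiply by 6/3 = 2:
a = 2, b = 0

Step 4: Verify.
3*(2) + 6*(0) = 6 = 6 ✓

a = 2, b = 0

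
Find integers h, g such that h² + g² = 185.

We need to find integers h, g > 0 such that h² + g² = 185.
Trying h = 4: g² = 185 - 4² = 185 - 16 = 169
g = 13
Check: 4² + 13² = 16 + 169 = 185 ✓

185 = 4² + 13²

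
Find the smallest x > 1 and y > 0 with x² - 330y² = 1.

We seek the smallest positive integers (x, y) with x² - 330y² = 1, i.e., x² = 330y² + 1.
Try successive y values:
y = 1: x² = 330·1² + 1 = 331, not a perfect square
y = 2: x² = 330·2² + 1 = 1321, not a perfect square
y = 3: x² = 330·3² + 1 = 2971, not a perfect square
... continuing the search (or via continued fractions) ...
y = 6: x² = 330·6² + 1 = 11881, x = 109 ✓

Verify: 109² - 330·6² = 11881 - 11880 = 1 ✓

x = 109, y = 6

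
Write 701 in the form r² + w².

We need to find integers r, w > 0 such that r² + w² = 701.
Trying r = 5: w² = 701 - 5² = 701 - 25 = 676
w = 26
Check: 5² + 26² = 25 + 676 = 701 ✓

701 = 5² + 26²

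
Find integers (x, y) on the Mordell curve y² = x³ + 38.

Try small integer x values and check whether x³ + 38 is a perfect square.
x = 11: x³ + 38 = 11³ + 38 = 1331 + 38 = 1369
Is 1369 a perfect square? 37² = 1369 ✓
So (x, y) = (11, -37) is a solution.

x = 11, y = -37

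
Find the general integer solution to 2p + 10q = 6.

Step 1: Compute gcd(2, 10) = 2.
Since 2 divides 6, solutions exist.

Step 2: Find a particular solution using extended Euclidean algorithm.
We get p₀ = 3, q₀ = 0.
Check: 2*3 + 10*0 = 6 = 6 ✓

Step 3: Write the general solution.
p = 3 + (10/2)t = 3 + 5t
q = 0 - (2/2)t = 0 - 1t
for any integer t.

p = 3 + 5t, q = 0 - 1t for integer t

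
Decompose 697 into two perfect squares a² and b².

We need to find integers a, b > 0 such that a² + b² = 697.
Trying a = 11: b² = 697 - 11² = 697 - 121 = 576
b = 24
Check: 11² + 24² = 121 + 576 = 697 ✓

697 = 11² + 24²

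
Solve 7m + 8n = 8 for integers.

Step 1: Check solvability.
gcd(7, 8) = 1
Since 1 divides 8, solutions exist.

Step 2: Apply extended Euclidean algorithm to find gcd.
We find integers such that 7*x0 + 8*y0 = 1

Step 3: Scale the particular solution.
Multiply by 8/1 = 8:
m = -8, n = 8

Step 4: Verify.
7*(-8) + 8*(8) = 8 = 8 ✓

m = -8, n = 8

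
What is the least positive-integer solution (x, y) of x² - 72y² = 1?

We seek the smallest positive integers (x, y) with x² - 72y² = 1, i.e., x² = 72y² + 1.
Try successive y values:
y = 1: x² = 72·1² + 1 = 73, not a perfect square
y = 2: x² = 72·2² + 1 = 289, x = 17 ✓

Verify: 17² - 72·2² = 289 - 288 = 1 ✓

x = 17, y = 2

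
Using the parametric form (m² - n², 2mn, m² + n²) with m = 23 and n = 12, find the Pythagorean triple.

a = m² - n² = 23² - 12² = 529 - 144 = 385
b = 2mn = 2·23·12 = 552
c = m² + n² = 529 + 144 = 673
Verify: 385² + 552² = 148225 + 304704 = 452929 = 673² ✓

(385, 552, 673)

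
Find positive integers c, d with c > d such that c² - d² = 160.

Factor: c² - d² = (c+d)(c-d) = 160.
We need two factors of 160 with the same parity.
Use c+d = 80 and c-d = 2 (product 80·2 = 160).
Adding: 2c = 82, so c = 41.
Subtracting: 2d = 78, so d = 39.
Check: 41² - 39² = 1681 - 1521 = 160 ✓

c = 41, d = 39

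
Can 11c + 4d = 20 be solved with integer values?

Step 1: Compute gcd(11, 4).
gcd(11, 4) = 1

Step 2: Check divisibility.
Does 1 divide 20? 20 = 1 x 20, so yes.

By the theorem on linear Diophantine equations, 11c + 4d = 20 has integer solutions if and only if gcd(11, 4) divides 20. Since 1 | 20, solutions exist.

Yes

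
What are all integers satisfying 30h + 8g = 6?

Step 1: Compute gcd(30, 8) = 2.
Since 2 divides 6, solutions exist.

Step 2: Find a particular solution using extended Euclidean algorithm.
We get h₀ = -3, g₀ = 12.
Check: 30*-3 + 8*12 = 6 = 6 ✓

Step 3: Write the general solution.
h = -3 + (8/2)t = -3 + 4t
g = 12 - (30/2)t = 12 - 15t
for any integer t.

h = -3 + 4t, g = 12 - 15t for integer t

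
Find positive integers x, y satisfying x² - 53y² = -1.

We need x² = 53y² - 1. Try successive y:
y = 1: x² = 53·1² - 1 = 52, not a perfect square
y = 2: x² = 53·2² - 1 = 211, not a perfect square
y = 3: x² = 53·3² - 1 = 476, not a perfect square
...
y = 25: x² = 53·25² - 1 = 33124 = 182² ✓
Check: 182² - 53·25² = 33124 - 33125 = -1 ✓

x = 182, y = 25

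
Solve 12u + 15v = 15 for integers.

Step 1: Check solvability.
gcd(12, 15) = 3
Since 3 divides 15, solutions exist.

Step 2: Apply extended Euclidean algorithm to find gcd.
We find integers such that 12*x0 + 15*y0 = 3

Step 3: Scale the particular solution.
Multiply by 15/3 = 5:
u = -5, v = 5

Step 4: Verify.
12*(-5) + 15*(5) = 15 = 15 ✓

u = -5, v = 5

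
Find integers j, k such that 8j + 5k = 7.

Step 1: Check solvability.
gcd(8, 5) = 1
Since 1 divides 7, solutions exist.

Step 2: Apply extended Euclidean algorithm to find gcd.
We find integers such that 8*x0 + 5*y0 = 1

Step 3: Scale the particular solution.
Multiply by 7/1 = 7:
j = 14, k = -21

Step 4: Verify.
8*(14) + 5*(-21) = 7 = 7 ✓

j = 14, k = -21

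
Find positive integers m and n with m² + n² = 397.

We need to find integers m, n > 0 such that m² + n² = 397.
Trying m = 6: n² = 397 - 6² = 397 - 36 = 361
n = 19
Check: 6² + 19² = 36 + 361 = 397 ✓

397 = 6² + 19²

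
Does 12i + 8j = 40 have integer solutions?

Step 1: Compute gcd(12, 8).
gcd(12, 8) = 4

Step 2: Check divisibility.
Does 4 divide 40? 40 = 4 x 10, so yes.

By the theorem on linear Diophantine equations, 12i + 8j = 40 has integer solutions if and only if gcd(12, 8) divides 40. Since 4 | 40, solutions exist.

Yes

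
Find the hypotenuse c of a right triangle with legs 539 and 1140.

c² = a² + b² = 539² + 1140² = 290521 + 1299600 = 1590121
c = sqrt(1590121) = 1261

1261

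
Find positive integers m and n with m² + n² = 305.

We need to find integers m, n > 0 such that m² + n² = 305.
Trying m = 4: n² = 305 - 4² = 305 - 16 = 289
n = 17
Check: 4² + 17² = 16 + 289 = 305 ✓

305 = 4² + 17²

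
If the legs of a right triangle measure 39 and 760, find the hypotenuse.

c² = a² + b² = 39² + 760² = 1521 + 577600 = 579121
c = 761

761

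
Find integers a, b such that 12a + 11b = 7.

Step 1: Check solvability.
gcd(12, 11) = 1
Since 1 divides 7, solutions exist.

Step 2: Apply extended Euclidean algorithm to find gcd.
We find integers such that 12*x0 + 11*y0 = 1

Step 3: Scale the particular solution.
Multiply by 7/1 = 7:
a = 7, b = -7

Step 4: Verify.
12*(7) + 11*(-7) = 7 = 7 ✓

a = 7, b = -7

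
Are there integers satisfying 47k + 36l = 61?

Step 1: Compute gcd(47, 36).
gcd(47, 36) = 1

Step 2: Check divisibility.
Does 1 divide 61? 61 = 1 x 61, so yes.

By the theorem on linear Diophantine equations, 47k + 36l = 61 has integer solutions if and only if gcd(47, 36) divides 61. Since 1 | 61, solutions exist.

Yes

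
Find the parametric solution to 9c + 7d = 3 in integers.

Step 1: Compute gcd(9, 7) = 1.
Since 1 divides 3, solutions exist.

Step 2: Find a particular solution using extended Euclidean algorithm.
We get c₀ = -9, d₀ = 12.
Check: 9*-9 + 7*12 = 3 = 3 ✓

Step 3: Write the general solution.
c = -9 + (7/1)t = -9 + 7t
d = 12 - (9/1)t = 12 - 9t
for any integer t.

c = -9 + 7t, d = 12 - 9t for integer t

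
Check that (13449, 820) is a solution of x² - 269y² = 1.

Compute x² = 13449² = 180875601
Compute 269y² = 269·820² = 269·672400 = 180875600
x² - 269y² = 180875601 - 180875600 = 1
Since this equals 1, (13449, 820) is a solution.

Yes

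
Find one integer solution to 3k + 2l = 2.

Step 1: Check solvability.
gcd(3, 2) = 1
Since 1 divides 2, solutions exist.

Step 2: Apply extended Euclidean algorithm to find gcd.
We find integers such that 3*x0 + 2*y0 = 1

Step 3: Scale the particular solution.
Multiply by 2/1 = 2:
k = 2, l = -2

Step 4: Verify.
3*(2) + 2*(-2) = 2 = 2 ✓

k = 2, l = -2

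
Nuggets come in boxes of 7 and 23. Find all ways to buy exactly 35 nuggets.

We need non-negative integers (x, y) with 7x + 23y = 35.
For each x in 0..5, check if 35 - 7x is a non-negative multiple of 23.
x = 5: 23y = 0, y = 0 ✓

(5 boxes of 7, 0 boxes of 23)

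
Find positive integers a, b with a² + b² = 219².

We need a² + b² = 219² = 47961.
Trying: 165² + 144² = 27225 + 20736 = 47961 ✓

(165, 144, 219)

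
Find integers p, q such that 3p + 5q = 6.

Step 1: Check solvability.
gcd(3, 5) = 1
Since 1 divides 6, solutions exist.

Step 2: Apply extended Euclidean algorithm to find gcd.
We find integers such that 3*x0 + 5*y0 = 1

Step 3: Scale the particular solution.
Multiply by 6/1 = 6:
p = 12, q = -6

Step 4: Verify.
3*(12) + 5*(-6) = 6 = 6 ✓

p = 12, q = -6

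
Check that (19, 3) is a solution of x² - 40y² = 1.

Compute x² = 19² = 361
Compute 40y² = 40·3² = 40·9 = 360
x² - 40y² = 361 - 360 = 1
Since this equals 1, (19, 3) is a solution.

Yes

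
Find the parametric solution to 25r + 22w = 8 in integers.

Step 1: Compute gcd(25, 22) = 1.
Since 1 divides 8, solutions exist.

Step 2: Find a particular solution using extended Euclidean algorithm.
We get r₀ = -56, w₀ = 64.
Check: 25*-56 + 22*64 = 8 = 8 ✓

Step 3: Write the general solution.
r = -56 + (22/1)t = -56 + 22t
w = 64 - (25/1)t = 64 - 25t
for any integer t.

r = -56 + 22t, w = 64 - 25t for integer t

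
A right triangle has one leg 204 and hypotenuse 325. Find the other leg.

a² = c² - b² = 105625 - 41616 = 64009
a = 253

253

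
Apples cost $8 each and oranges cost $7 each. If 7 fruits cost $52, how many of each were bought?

Let a = apples, o = oranges.
a + o = 7
8a + 7o = 52
Substitute o = 7 - a:
8a + 7(7 - a) = 52
(8 - 7)a = 52 - 49
1a = 3
a = 3, o = 7 - 3 = 4

Apples: 3, Oranges: 4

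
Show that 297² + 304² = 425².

Compute a² + b² = 297² + 304² = 88209 + 92416 = 180625
Compute c² = 425² = 180625
Since 180625 = 180625, confirmed.

Yes, it is a Pythagorean triple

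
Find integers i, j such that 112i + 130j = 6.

Step 1: Check solvability.
gcd(112, 130) = 2
Since 2 divides 6, solutions exist.

Step 2: Apply extended Euclidean algorithm to find gcd.
We find integers such that 112*x0 + 130*y0 = 2

Step 3: Scale the particular solution.
Multiply by 6/2 = 3:
i = -87, j = 75

Step 4: Verify.
112*(-87) + 130*(75) = 6 = 6 ✓

i = -87, j = 75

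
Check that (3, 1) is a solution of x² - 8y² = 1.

Compute x² = 3² = 9
Compute 8y² = 8·1² = 8·1 = 8
x² - 8y² = 9 - 8 = 1
Since this equals 1, (3, 1) is a solution.

Yes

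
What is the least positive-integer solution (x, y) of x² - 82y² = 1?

We seek the smallest positive integers (x, y) with x² - 82y² = 1, i.e., x² = 82y² + 1.
Try successive y values:
y = 1: x² = 82·1² + 1 = 83, not a perfect square
y = 2: x² = 82·2² + 1 = 329, not a perfect square
y = 3: x² = 82·3² + 1 = 739, not a perfect square
... continuing the search (or via continued fractions) ...
y = 18: x² = 82·18² + 1 = 26569, x = 163 ✓

Verify: 163² - 82·18² = 26569 - 26568 = 1 ✓

x = 163, y = 18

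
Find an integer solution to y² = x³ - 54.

Try small integer x values and check whether x³ - 54 is a perfect square.
x = 7: x³ - 54 = 7³ - 54 = 343 - 54 = 289
Is 289 a perfect square? 17² = 289 ✓
So (x, y) = (7, -17) is a solution.

x = 7, y = -17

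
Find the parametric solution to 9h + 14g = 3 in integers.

Step 1: Compute gcd(9, 14) = 1.
Since 1 divides 3, solutions exist.

Step 2: Find a particular solution using extended Euclidean algorithm.
We get h₀ = -9, g₀ = 6.
Check: 9*-9 + 14*6 = 3 = 3 ✓

Step 3: Write the general solution.
h = -9 + (14/1)t = -9 + 14t
g = 6 - (9/1)t = 6 - 9t
for any integer t.

h = -9 + 14t, g = 6 - 9t for integer t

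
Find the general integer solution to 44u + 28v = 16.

Step 1: Compute gcd(44, 28) = 4.
Since 4 divides 16, solutions exist.

Step 2: Find a particular solution using extended Euclidean algorithm.
We get u₀ = 8, v₀ = -12.
Check: 44*8 + 28*-12 = 16 = 16 ✓

Step 3: Write the general solution.
u = 8 + (28/4)t = 8 + 7t
v = -12 - (44/4)t = -12 - 11t
for any integer t.

u = 8 + 7t, v = -12 - 11t for integer t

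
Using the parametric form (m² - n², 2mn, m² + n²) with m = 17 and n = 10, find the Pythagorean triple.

a = m² - n² = 17² - 10² = 289 - 100 = 189
b = 2mn = 2·17·10 = 340
c = m² + n² = 289 + 100 = 389
Verify: 189² + 340² = 35721 + 115600 = 151321 = 389² ✓

(189, 340, 389)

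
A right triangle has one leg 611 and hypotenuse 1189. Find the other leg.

b² = c² - a² = 1413721 - 373321 = 1040400
b = 1020

1020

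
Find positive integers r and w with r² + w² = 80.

We need to find integers r, w > 0 such that r² + w² = 80.
Trying r = 4: w² = 80 - 4² = 80 - 16 = 64
w = 8
Check: 4² + 8² = 16 + 64 = 80 ✓

80 = 4² + 8²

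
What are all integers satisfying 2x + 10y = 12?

Step 1: Compute gcd(2, 10) = 2.
Since 2 divides 12, solutions exist.

Step 2: Find a particular solution using extended Euclidean algorithm.
We get x₀ = 6, y₀ = 0.
Check: 2*6 + 10*0 = 12 = 12 ✓

Step 3: Write the general solution.
x = 6 + (10/2)t = 6 + 5t
y = 0 - (2/2)t = 0 - 1t
for any integer t.

x = 6 + 5t, y = 0 - 1t for integer t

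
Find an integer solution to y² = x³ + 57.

Try small integer x values and check whether x³ + 57 is a perfect square.
x = 7: x³ + 57 = 7³ + 57 = 343 + 57 = 400
Is 400 a perfect square? 20² = 400 ✓
So (x, y) = (7, 20) is a solution.

x = 7, y = 20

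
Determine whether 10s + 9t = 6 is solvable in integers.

Step 1: Compute gcd(10, 9).
gcd(10, 9) = 1

Step 2: Check divisibility.
Does 1 divide 6? 6 = 1 x 6, so yes.

By the theorem on linear Diophantine equations, 10s + 9t = 6 has integer solutions if and only if gcd(10, 9) divides 6. Since 1 | 6, solutions exist.

Yes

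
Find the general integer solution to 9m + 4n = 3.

Step 1: Compute gcd(9, 4) = 1.
Since 1 divides 3, solutions exist.

Step 2: Find a particular solution using extended Euclidean algorithm.
We get m₀ = 3, n₀ = -6.
Check: 9*3 + 4*-6 = 3 = 3 ✓

Step 3: Write the general solution.
m = 3 + (4/1)t = 3 + 4t
n = -6 - (9/1)t = -6 - 9t
for any integer t.

m = 3 + 4t, n = -6 - 9t for integer t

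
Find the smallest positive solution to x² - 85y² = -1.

We need x² = 85y² - 1. Try successive y:
y = 1: x² = 85·1² - 1 = 84, not a perfect square
y = 2: x² = 85·2² - 1 = 339, not a perfect square
y = 3: x² = 85·3² - 1 = 764, not a perfect square
...
y = 41: x² = 85·41² - 1 = 142884 = 378² ✓
Check: 378² - 85·41² = 142884 - 142885 = -1 ✓

x = 378, y = 41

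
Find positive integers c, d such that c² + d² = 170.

Search for c with 170 - c² a perfect square.
c = 1: 170 - 1² = 170 - 1 = 169 = 13² ✓
So c = 1, d = 13.

c = 1, d = 13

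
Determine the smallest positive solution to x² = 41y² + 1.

We seek the smallest positive integers (x, y) with x² - 41y² = 1, i.e., x² = 41y² + 1.
Try successive y values:
y = 1: x² = 41·1² + 1 = 42, not a perfect square
y = 2: x² = 41·2² + 1 = 165, not a perfect square
y = 3: x² = 41·3² + 1 = 370, not a perfect square
... continuing the search (or via continued fractions) ...
y = 320: x² = 41·320² + 1 = 4198401, x = 2049 ✓

Verify: 2049² - 41·320² = 4198401 - 4198400 = 1 ✓

x = 2049, y = 320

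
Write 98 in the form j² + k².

We need to find integers j, k > 0 such that j² + k² = 98.
Trying j = 7: k² = 98 - 7² = 98 - 49 = 49
k = 7
Check: 7² + 7² = 49 + 49 = 98 ✓

98 = 7² + 7²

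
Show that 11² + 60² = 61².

Compute a² + b²:
11² + 60² = 121 + 3600 = 3721
Compute c²:
61² = 3721
Since 3721 = 3721, it is a Pythagorean triple.

Yes, it is a Pythagorean triple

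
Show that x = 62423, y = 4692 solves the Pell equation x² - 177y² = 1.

Compute x² = 62423² = 3896630929
Compute 177y² = 177·4692² = 177·22014864 = 3896630928
x² - 177y² = 3896630929 - 3896630928 = 1
Since this equals 1, (62423, 4692) is a solution.

Yes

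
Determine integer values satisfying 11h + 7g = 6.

Step 1: Check solvability.
gcd(11, 7) = 1
Since 1 divides 6, solutions exist.

Step 2: Apply extended Euclidean algorithm to find gcd.
We find integers such that 11*x0 + 7*y0 = 1

Step 3: Scale the particular solution.
Multiply by 6/1 = 6:
h = 12, g = -18

Step 4: Verify.
11*(12) + 7*(-18) = 6 = 6 ✓

h = 12, g = -18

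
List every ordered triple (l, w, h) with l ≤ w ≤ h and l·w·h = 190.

Iterate l from 1 to ⌊190^(1/3)⌋. For each l dividing 190, iterate w ≥ l with w dividing 190/l, and set h = 190/(l·w).
Triples found (5): (1×1×190), (1×2×95), (1×5×38), (1×10×19), (2×5×19)

(1×1×190), (1×2×95), (1×5×38), (1×10×19), (2×5×19)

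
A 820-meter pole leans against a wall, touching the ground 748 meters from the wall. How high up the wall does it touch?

The ladder, wall, and ground form a right triangle with hypotenuse 820 and one leg 748.
By the Pythagorean theorem: h² = 820² - 748² = 672400 - 559504 = 112896
h = √112896 = 336 meters

336 meters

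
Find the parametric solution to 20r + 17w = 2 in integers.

Step 1: Compute gcd(20, 17) = 1.
Since 1 divides 2, solutions exist.

Step 2: Find a particular solution using extended Euclidean algorithm.
We get r₀ = 12, w₀ = -14.
Check: 20*12 + 17*-14 = 2 = 2 ✓

Step 3: Write the general solution.
r = 12 + (17/1)t = 12 + 17t
w = -14 - (20/1)t = -14 - 20t
for any integer t.

r = 12 + 17t, w = -14 - 20t for integer t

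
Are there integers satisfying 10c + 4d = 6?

Step 1: Compute gcd(10, 4).
gcd(10, 4) = 2

Step 2: Check divisibility.
Does 2 divide 6? 6 = 2 x 3, so yes.

By the theorem on linear Diophantine equations, 10c + 4d = 6 has integer solutions if and only if gcd(10, 4) divides 6. Since 2 | 6, solutions exist.

Yes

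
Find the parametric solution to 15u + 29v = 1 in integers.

Step 1: Compute gcd(15, 29) = 1.
Since 1 divides 1, solutions exist.

Step 2: Find a particular solution using extended Euclidean algorithm.
We get u₀ = 2, v₀ = -1.
Check: 15*2 + 29*-1 = 1 = 1 ✓

Step 3: Write the general solution.
u = 2 + (29/1)t = 2 + 29t
v = -1 - (15/1)t = -1 - 15t
for any integer t.

u = 2 + 29t, v = -1 - 15t for integer t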